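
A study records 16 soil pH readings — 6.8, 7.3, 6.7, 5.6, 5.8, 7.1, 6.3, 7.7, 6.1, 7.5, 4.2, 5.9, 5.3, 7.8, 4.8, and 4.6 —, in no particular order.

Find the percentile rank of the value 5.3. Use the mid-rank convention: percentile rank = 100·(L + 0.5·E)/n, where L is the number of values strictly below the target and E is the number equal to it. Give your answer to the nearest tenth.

Sorted: 4.2, 4.6, 4.8, 5.3, 5.6, 5.8, 5.9, 6.1, 6.3, 6.7, 6.8, 7.1, 7.3, 7.5, 7.7, 7.8.
Count below 5.3: L = 3; count equal: E = 1; n = 16.
Percentile rank = 100·(3 + 0.5·1)/16 = 100·3.5/16 = 21.88.

21.9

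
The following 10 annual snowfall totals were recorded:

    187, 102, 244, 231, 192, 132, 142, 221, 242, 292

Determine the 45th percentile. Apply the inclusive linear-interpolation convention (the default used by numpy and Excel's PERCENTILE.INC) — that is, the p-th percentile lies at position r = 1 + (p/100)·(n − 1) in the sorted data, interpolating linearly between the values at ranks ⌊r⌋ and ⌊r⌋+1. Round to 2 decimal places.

193.45

Sorted: 102, 132, 142, 187, 192, 221, 231, 242, 244, 292.
n = 10.
r = 1 + (45/100)·(10 − 1) = 1 + 4.05 = 5.05.
Rank 5 is 192 and rank 6 is 221.
Interpolate: 192 + 0.05·(221 − 192) = 192 + 0.05·29 = 193.45.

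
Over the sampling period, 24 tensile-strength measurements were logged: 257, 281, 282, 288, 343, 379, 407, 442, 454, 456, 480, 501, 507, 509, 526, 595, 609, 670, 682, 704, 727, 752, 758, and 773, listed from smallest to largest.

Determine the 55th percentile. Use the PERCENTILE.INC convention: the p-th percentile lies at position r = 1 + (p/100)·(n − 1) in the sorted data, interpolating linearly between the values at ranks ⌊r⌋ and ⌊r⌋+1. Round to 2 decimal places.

508.30

n = 24.
r = 1 + (55/100)·(24 − 1) = 1 + 12.65 = 13.65.
Rank 13 is 507 and rank 14 is 509.
Interpolate: 507 + 0.65·(509 − 507) = 507 + 0.65·2 = 508.3.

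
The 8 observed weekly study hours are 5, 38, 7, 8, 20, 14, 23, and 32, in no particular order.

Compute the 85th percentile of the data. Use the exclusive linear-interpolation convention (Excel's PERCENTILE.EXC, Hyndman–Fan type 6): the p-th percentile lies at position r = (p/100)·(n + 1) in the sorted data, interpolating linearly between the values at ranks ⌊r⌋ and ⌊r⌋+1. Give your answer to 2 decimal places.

Sorted: 5, 7, 8, 14, 20, 23, 32, 38.
n = 8.
r = (85/100)·(8 + 1) = 7.65.
Rank 7 is 32 and rank 8 is 38.
Interpolate: 32 + 0.65·(38 − 32) = 32 + 0.65·6 = 35.9.

35.90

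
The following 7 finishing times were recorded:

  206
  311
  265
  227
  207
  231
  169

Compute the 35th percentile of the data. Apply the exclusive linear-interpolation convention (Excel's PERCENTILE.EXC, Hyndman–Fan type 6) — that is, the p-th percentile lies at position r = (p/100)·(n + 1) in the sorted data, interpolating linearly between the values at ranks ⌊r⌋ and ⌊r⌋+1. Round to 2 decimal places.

Sorted: 169, 206, 207, 227, 231, 265, 311.
n = 7.
r = (35/100)·(7 + 1) = 2.8.
Rank 2 is 206 and rank 3 is 207.
Interpolate: 206 + 0.8·(207 − 206) = 206 + 0.8·1 = 206.8.

206.80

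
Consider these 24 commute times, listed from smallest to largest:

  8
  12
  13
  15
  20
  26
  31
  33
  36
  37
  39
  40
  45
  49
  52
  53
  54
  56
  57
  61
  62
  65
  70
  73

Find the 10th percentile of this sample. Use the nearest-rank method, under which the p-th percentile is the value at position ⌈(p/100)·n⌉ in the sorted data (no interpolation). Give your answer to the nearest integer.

13

n = 24.
Position = ⌈10/100 · 24⌉ = ⌈2.4⌉ = 3.
The value at rank 3 is 13.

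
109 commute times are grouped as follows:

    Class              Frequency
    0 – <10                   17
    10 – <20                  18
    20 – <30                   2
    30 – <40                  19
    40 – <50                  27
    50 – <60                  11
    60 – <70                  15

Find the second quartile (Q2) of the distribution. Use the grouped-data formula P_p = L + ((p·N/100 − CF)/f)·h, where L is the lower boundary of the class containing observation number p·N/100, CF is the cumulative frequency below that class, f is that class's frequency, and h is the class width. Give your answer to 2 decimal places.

N = 109; target position k = 50/100 · 109 = 54.5.
Cumulative frequencies: 17, 35, 37, 56, 83, 94, 109.
Observation 54.5 falls in the class 30 – <40.
L = 30, CF = 37, f = 19, h = 10.
P50 = 30 + ((54.5 − 37)/19)·10 = 30 + 9.21053 = 39.2105.

39.21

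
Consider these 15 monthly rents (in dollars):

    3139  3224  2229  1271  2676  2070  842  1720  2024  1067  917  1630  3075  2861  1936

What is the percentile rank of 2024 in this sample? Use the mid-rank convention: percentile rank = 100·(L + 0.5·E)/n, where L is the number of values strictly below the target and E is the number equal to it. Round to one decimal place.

Sorted: 842, 917, 1067, 1271, 1630, 1720, 1936, 2024, 2070, 2229, 2676, 2861, 3075, 3139, 3224.
Count below 2024: L = 7; count equal: E = 1; n = 15.
Percentile rank = 100·(7 + 0.5·1)/15 = 100·7.5/15 = 50.

50.0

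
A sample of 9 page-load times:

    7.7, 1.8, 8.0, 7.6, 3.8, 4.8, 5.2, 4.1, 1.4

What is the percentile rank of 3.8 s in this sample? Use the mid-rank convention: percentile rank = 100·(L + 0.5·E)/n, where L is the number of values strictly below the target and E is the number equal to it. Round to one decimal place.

27.8

Sorted: 1.4, 1.8, 3.8, 4.1, 4.8, 5.2, 7.6, 7.7, 8.0.
Count below 3.8: L = 2; count equal: E = 1; n = 9.
Percentile rank = 100·(2 + 0.5·1)/9 = 100·2.5/9 = 27.78.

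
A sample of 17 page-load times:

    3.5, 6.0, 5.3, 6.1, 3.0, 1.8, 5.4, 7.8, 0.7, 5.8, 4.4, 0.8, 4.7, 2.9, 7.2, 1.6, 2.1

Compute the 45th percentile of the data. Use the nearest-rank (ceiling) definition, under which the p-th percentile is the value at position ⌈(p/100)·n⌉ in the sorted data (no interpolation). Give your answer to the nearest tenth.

3.5

Sorted: 0.7, 0.8, 1.6, 1.8, 2.1, 2.9, 3.0, 3.5, 4.4, 4.7, 5.3, 5.4, 5.8, 6.0, 6.1, 7.2, 7.8.
n = 17.
Position = ⌈45/100 · 17⌉ = ⌈7.65⌉ = 8.
The value at rank 8 is 3.5.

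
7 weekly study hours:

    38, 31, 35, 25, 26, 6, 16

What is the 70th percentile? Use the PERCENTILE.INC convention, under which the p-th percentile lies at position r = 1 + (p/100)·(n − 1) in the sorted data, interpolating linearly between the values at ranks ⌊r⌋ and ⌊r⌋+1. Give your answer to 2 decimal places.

31.80

Sorted: 6, 16, 25, 26, 31, 35, 38.
n = 7.
r = 1 + (70/100)·(7 − 1) = 1 + 4.2 = 5.2.
Rank 5 is 31 and rank 6 is 35.
Interpolate: 31 + 0.2·(35 − 31) = 31 + 0.2·4 = 31.8.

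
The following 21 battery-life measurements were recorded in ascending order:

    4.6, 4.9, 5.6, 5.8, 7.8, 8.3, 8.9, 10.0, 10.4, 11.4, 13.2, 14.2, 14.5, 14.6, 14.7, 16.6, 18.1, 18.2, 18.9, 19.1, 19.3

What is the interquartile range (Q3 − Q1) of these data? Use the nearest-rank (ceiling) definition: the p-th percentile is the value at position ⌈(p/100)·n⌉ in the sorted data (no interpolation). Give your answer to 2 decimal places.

n = 21.
P25: rank ⌈25/100·21⌉ = 6 → 8.3.
P75: rank ⌈75/100·21⌉ = 16 → 16.6.
Difference: 16.6 − 8.3 = 8.3.

8.30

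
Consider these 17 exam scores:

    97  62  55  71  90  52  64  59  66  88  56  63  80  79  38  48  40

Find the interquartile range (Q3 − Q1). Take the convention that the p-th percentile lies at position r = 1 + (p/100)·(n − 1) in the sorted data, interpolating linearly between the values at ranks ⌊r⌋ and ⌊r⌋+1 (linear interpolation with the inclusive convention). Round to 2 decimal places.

Sorted: 38, 40, 48, 52, 55, 56, 59, 62, 63, 64, 66, 71, 79, 80, 88, 90, 97.
n = 17.
P25: r = 5 (integer) → 55.
P75: r = 13 (integer) → 79.
Difference: 79 − 55 = 24.

24.00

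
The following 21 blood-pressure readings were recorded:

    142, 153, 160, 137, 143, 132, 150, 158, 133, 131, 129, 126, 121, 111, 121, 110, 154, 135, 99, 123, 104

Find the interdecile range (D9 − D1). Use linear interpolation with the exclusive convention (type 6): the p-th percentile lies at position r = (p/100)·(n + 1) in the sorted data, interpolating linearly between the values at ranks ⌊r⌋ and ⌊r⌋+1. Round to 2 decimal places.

52.00

Sorted: 99, 104, 110, 111, 121, 121, 123, 126, 129, 131, 132, 133, 135, 137, 142, 143, 150, 153, 154, 158, 160.
n = 21.
P10: r = 2.2; ranks 2–3 are 104, 110; interpolating gives 105.2.
P90: r = 19.8; ranks 19–20 are 154, 158; interpolating gives 157.2.
Difference: 157.2 − 105.2 = 52.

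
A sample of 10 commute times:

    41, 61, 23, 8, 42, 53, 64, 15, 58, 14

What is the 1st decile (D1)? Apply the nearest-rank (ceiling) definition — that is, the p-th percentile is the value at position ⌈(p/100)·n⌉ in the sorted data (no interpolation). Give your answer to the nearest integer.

Sorted: 8, 14, 15, 23, 41, 42, 53, 58, 61, 64.
n = 10.
Position = ⌈10/100 · 10⌉ = ⌈1⌉ = 1.
The value at rank 1 is 8.

8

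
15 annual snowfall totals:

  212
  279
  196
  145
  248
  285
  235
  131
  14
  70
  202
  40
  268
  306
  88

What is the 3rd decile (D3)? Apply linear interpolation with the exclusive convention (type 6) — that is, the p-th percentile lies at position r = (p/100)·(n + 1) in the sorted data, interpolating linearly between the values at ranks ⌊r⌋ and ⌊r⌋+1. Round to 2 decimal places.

Sorted: 14, 40, 70, 88, 131, 145, 196, 202, 212, 235, 248, 268, 279, 285, 306.
n = 15.
r = (30/100)·(15 + 1) = 4.8.
Rank 4 is 88 and rank 5 is 131.
Interpolate: 88 + 0.8·(131 − 88) = 88 + 0.8·43 = 122.4.

122.40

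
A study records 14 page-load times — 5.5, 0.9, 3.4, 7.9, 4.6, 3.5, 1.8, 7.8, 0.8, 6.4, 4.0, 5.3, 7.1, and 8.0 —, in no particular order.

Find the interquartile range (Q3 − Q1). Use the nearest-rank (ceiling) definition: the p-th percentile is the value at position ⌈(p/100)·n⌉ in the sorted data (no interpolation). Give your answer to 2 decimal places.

Sorted: 0.8, 0.9, 1.8, 3.4, 3.5, 4.0, 4.6, 5.3, 5.5, 6.4, 7.1, 7.8, 7.9, 8.0.
n = 14.
P25: rank ⌈25/100·14⌉ = 4 → 3.4.
P75: rank ⌈75/100·14⌉ = 11 → 7.1.
Difference: 7.1 − 3.4 = 3.7.

3.70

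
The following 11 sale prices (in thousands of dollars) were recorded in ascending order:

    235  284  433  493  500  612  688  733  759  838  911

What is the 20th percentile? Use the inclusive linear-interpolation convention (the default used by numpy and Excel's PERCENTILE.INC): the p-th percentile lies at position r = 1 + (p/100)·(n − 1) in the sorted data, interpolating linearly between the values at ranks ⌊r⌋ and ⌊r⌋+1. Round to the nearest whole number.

433

n = 11.
r = 1 + (20/100)·(11 − 1) = 1 + 2 = 3.
r is an integer, so P20 is the value at rank 3: 433.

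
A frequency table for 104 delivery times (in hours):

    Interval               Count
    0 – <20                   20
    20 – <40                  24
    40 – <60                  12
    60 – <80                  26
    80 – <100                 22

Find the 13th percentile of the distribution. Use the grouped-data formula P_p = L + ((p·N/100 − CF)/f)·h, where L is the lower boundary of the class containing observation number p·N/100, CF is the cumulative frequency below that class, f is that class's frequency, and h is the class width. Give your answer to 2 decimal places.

N = 104; target position k = 13/100 · 104 = 13.52.
Cumulative frequencies: 20, 44, 56, 82, 104.
Observation 13.52 falls in the class 0 – <20.
L = 0, CF = 0, f = 20, h = 20.
P13 = 0 + ((13.52 − 0)/20)·20 = 0 + 13.52 = 13.52.

13.52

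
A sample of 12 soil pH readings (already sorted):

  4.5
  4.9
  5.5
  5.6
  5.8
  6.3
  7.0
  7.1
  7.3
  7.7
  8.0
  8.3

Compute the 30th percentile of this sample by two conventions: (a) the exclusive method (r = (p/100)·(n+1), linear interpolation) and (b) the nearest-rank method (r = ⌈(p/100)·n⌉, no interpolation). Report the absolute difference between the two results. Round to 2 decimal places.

0.01

n = 12.
(a) r = 3.9; between ranks 3 (5.5) and 4 (5.6): 5.59.
(b) the nearest-rank method: rank 4 → 5.6.
|5.59 − 5.6| = 0.01.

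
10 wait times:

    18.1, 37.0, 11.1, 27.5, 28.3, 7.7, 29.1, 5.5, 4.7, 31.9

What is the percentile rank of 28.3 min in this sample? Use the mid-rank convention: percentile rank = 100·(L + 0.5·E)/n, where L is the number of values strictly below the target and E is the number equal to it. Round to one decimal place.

Sorted: 4.7, 5.5, 7.7, 11.1, 18.1, 27.5, 28.3, 29.1, 31.9, 37.0.
Count below 28.3: L = 6; count equal: E = 1; n = 10.
Percentile rank = 100·(6 + 0.5·1)/10 = 100·6.5/10 = 65.

65.0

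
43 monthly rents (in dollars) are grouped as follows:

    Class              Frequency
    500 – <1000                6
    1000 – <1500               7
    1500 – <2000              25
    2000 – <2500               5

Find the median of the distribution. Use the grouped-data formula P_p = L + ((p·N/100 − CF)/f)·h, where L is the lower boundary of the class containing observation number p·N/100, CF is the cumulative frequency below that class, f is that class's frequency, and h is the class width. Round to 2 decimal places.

1670.00

N = 43; target position k = 50/100 · 43 = 21.5.
Cumulative frequencies: 6, 13, 38, 43.
Observation 21.5 falls in the class 1500 – <2000.
L = 1500, CF = 13, f = 25, h = 500.
P50 = 1500 + ((21.5 − 13)/25)·500 = 1500 + 170 = 1670.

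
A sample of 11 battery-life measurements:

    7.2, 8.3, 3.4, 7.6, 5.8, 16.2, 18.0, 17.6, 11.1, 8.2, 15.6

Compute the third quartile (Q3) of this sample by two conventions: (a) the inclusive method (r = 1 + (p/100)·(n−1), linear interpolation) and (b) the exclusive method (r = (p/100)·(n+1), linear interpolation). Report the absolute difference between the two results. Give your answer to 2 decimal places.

Sorted: 3.4, 5.8, 7.2, 7.6, 8.2, 8.3, 11.1, 15.6, 16.2, 17.6, 18.0.
n = 11.
(a) r = 8.5; between ranks 8 (15.6) and 9 (16.2): 15.9.
(b) r = 9 → value at rank 9 = 16.2.
|15.9 − 16.2| = 0.3.

0.30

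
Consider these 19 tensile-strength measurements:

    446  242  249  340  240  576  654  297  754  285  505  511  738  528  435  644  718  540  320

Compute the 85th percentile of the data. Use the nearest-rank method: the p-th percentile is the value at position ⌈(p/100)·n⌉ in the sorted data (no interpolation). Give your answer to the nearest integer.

Sorted: 240, 242, 249, 285, 297, 320, 340, 435, 446, 505, 511, 528, 540, 576, 644, 654, 718, 738, 754.
n = 19.
Position = ⌈85/100 · 19⌉ = ⌈16.15⌉ = 17.
The value at rank 17 is 718.

718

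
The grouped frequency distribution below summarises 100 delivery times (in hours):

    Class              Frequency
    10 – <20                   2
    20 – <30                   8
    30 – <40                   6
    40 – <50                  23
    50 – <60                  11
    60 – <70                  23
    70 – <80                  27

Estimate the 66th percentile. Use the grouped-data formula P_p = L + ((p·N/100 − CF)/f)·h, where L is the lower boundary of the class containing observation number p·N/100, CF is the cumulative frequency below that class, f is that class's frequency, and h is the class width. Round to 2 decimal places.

N = 100; target position k = 66/100 · 100 = 66.
Cumulative frequencies: 2, 10, 16, 39, 50, 73, 100.
Observation 66 falls in the class 60 – <70.
L = 60, CF = 50, f = 23, h = 10.
P66 = 60 + ((66 − 50)/23)·10 = 60 + 6.95652 = 66.9565.

66.96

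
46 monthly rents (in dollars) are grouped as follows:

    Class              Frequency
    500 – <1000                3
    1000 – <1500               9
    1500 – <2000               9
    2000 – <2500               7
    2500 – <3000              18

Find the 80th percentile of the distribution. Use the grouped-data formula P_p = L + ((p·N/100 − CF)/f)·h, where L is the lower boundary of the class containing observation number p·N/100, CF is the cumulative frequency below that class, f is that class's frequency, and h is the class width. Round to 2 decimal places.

N = 46; target position k = 80/100 · 46 = 36.8.
Cumulative frequencies: 3, 12, 21, 28, 46.
Observation 36.8 falls in the class 2500 – <3000.
L = 2500, CF = 28, f = 18, h = 500.
P80 = 2500 + ((36.8 − 28)/18)·500 = 2500 + 244.444 = 2744.44.

2744.44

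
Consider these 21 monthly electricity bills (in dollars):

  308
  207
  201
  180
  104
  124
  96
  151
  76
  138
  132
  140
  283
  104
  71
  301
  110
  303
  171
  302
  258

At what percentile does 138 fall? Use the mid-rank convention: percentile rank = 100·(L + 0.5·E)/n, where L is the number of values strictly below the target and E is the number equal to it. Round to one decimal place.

40.5

Sorted: 71, 76, 96, 104, 104, 110, 124, 132, 138, 140, 151, 171, 180, 201, 207, 258, 283, 301, 302, 303, 308.
Count below 138: L = 8; count equal: E = 1; n = 21.
Percentile rank = 100·(8 + 0.5·1)/21 = 100·8.5/21 = 40.48.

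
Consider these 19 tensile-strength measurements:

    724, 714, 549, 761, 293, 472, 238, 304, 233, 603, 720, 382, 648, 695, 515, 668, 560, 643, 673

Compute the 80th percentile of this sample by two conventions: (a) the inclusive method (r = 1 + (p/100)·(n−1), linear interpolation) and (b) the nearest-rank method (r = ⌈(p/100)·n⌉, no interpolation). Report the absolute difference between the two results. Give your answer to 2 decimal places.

11.40

Sorted: 233, 238, 293, 304, 382, 472, 515, 549, 560, 603, 643, 648, 668, 673, 695, 714, 720, 724, 761.
n = 19.
(a) r = 15.4; between ranks 15 (695) and 16 (714): 702.6.
(b) the nearest-rank method: rank 16 → 714.
|702.6 − 714| = 11.4.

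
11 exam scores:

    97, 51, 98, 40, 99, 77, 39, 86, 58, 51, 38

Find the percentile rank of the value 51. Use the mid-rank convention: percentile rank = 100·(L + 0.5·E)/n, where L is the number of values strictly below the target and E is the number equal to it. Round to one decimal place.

Sorted: 38, 39, 40, 51, 51, 58, 77, 86, 97, 98, 99.
Count below 51: L = 3; count equal: E = 2; n = 11.
Percentile rank = 100·(3 + 0.5·2)/11 = 100·4/11 = 36.36.

36.4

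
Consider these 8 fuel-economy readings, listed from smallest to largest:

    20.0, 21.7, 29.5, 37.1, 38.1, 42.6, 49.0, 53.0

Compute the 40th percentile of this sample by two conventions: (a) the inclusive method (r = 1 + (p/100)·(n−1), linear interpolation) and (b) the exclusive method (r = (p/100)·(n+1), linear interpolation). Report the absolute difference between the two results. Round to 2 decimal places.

1.52

n = 8.
(a) r = 3.8; between ranks 3 (29.5) and 4 (37.1): 35.58.
(b) r = 3.6; between ranks 3 (29.5) and 4 (37.1): 34.06.
|35.58 − 34.06| = 1.52.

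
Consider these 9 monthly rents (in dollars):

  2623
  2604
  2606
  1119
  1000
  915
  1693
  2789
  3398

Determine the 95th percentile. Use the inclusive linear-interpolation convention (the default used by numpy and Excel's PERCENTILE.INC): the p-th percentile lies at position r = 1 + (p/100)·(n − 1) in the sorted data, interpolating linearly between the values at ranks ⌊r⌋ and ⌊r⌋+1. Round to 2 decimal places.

3154.40

Sorted: 915, 1000, 1119, 1693, 2604, 2606, 2623, 2789, 3398.
n = 9.
r = 1 + (95/100)·(9 − 1) = 1 + 7.6 = 8.6.
Rank 8 is 2789 and rank 9 is 3398.
Interpolate: 2789 + 0.6·(3398 − 2789) = 2789 + 0.6·609 = 3154.4.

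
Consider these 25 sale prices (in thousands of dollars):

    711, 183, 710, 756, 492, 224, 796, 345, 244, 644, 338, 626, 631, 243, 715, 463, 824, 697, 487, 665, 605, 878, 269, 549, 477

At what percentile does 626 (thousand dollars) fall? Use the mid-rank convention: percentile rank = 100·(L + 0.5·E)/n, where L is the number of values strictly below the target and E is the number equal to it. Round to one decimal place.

Sorted: 183, 224, 243, 244, 269, 338, 345, 463, 477, 487, 492, 549, 605, 626, 631, 644, 665, 697, 710, 711, 715, 756, 796, 824, 878.
Count below 626: L = 13; count equal: E = 1; n = 25.
Percentile rank = 100·(13 + 0.5·1)/25 = 100·13.5/25 = 54.

54.0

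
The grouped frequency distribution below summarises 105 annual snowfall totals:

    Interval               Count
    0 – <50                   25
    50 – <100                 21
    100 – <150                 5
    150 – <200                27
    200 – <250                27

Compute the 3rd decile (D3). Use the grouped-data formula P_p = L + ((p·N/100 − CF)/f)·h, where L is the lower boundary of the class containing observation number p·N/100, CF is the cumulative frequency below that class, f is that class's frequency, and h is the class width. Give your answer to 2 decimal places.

65.48

N = 105; target position k = 30/100 · 105 = 31.5.
Cumulative frequencies: 25, 46, 51, 78, 105.
Observation 31.5 falls in the class 50 – <100.
L = 50, CF = 25, f = 21, h = 50.
P30 = 50 + ((31.5 − 25)/21)·50 = 50 + 15.4762 = 65.4762.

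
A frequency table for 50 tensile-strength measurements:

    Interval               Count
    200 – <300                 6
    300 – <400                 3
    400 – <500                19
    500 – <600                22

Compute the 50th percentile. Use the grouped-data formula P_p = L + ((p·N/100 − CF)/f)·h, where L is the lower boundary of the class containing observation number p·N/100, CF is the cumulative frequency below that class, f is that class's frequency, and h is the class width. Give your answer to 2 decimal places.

N = 50; target position k = 50/100 · 50 = 25.
Cumulative frequencies: 6, 9, 28, 50.
Observation 25 falls in the class 400 – <500.
L = 400, CF = 9, f = 19, h = 100.
P50 = 400 + ((25 − 9)/19)·100 = 400 + 84.2105 = 484.211.

484.21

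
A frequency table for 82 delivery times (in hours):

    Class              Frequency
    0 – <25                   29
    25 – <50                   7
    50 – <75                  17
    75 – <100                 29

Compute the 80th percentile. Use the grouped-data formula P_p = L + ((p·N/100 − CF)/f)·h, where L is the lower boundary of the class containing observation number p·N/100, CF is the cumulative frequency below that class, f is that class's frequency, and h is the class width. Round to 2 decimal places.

N = 82; target position k = 80/100 · 82 = 65.6.
Cumulative frequencies: 29, 36, 53, 82.
Observation 65.6 falls in the class 75 – <100.
L = 75, CF = 53, f = 29, h = 25.
P80 = 75 + ((65.6 − 53)/29)·25 = 75 + 10.8621 = 85.8621.

85.86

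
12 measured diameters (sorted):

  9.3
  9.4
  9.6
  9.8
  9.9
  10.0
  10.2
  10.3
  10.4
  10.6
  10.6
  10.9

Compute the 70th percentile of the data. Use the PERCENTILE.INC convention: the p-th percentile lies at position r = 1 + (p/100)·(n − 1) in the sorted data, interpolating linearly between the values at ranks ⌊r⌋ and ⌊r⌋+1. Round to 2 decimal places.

10.37

n = 12.
r = 1 + (70/100)·(12 − 1) = 1 + 7.7 = 8.7.
Rank 8 is 10.3 and rank 9 is 10.4.
Interpolate: 10.3 + 0.7·(10.4 − 10.3) = 10.3 + 0.7·0.1 = 10.37.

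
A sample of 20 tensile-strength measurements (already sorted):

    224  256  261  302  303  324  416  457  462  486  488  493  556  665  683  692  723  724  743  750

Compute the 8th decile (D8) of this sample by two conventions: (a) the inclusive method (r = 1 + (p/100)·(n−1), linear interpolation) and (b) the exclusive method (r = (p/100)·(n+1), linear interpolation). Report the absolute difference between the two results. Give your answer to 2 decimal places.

n = 20.
(a) r = 16.2; between ranks 16 (692) and 17 (723): 698.2.
(b) r = 16.8; between ranks 16 (692) and 17 (723): 716.8.
|698.2 − 716.8| = 18.6.

18.60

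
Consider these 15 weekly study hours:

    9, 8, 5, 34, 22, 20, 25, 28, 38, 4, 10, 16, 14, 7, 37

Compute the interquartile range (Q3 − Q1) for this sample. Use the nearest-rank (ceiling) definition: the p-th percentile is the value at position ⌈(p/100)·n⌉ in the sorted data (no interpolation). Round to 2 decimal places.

Sorted: 4, 5, 7, 8, 9, 10, 14, 16, 20, 22, 25, 28, 34, 37, 38.
n = 15.
P25: rank ⌈25/100·15⌉ = 4 → 8.
P75: rank ⌈75/100·15⌉ = 12 → 28.
Difference: 28 − 8 = 20.

20.00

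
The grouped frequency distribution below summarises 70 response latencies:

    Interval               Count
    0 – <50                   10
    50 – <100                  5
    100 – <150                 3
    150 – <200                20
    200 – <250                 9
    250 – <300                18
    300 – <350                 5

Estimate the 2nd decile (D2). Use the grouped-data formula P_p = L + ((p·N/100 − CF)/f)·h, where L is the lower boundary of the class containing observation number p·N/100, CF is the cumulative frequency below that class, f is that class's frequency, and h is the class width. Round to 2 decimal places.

90.00

N = 70; target position k = 20/100 · 70 = 14.
Cumulative frequencies: 10, 15, 18, 38, 47, 65, 70.
Observation 14 falls in the class 50 – <100.
L = 50, CF = 10, f = 5, h = 50.
P20 = 50 + ((14 − 10)/5)·50 = 50 + 40 = 90.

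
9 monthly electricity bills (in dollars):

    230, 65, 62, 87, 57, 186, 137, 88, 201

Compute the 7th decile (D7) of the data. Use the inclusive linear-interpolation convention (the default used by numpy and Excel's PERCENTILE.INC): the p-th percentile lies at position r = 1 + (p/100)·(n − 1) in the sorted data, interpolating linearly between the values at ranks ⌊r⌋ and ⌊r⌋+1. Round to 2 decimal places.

166.40

Sorted: 57, 62, 65, 87, 88, 137, 186, 201, 230.
n = 9.
r = 1 + (70/100)·(9 − 1) = 1 + 5.6 = 6.6.
Rank 6 is 137 and rank 7 is 186.
Interpolate: 137 + 0.6·(186 − 137) = 137 + 0.6·49 = 166.4.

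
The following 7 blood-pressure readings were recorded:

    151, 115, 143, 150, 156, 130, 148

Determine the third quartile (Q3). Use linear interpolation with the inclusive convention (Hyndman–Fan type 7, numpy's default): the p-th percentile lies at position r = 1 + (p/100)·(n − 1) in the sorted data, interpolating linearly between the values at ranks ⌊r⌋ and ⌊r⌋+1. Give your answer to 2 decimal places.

Sorted: 115, 130, 143, 148, 150, 151, 156.
n = 7.
r = 1 + (75/100)·(7 − 1) = 1 + 4.5 = 5.5.
Rank 5 is 150 and rank 6 is 151.
Interpolate: 150 + 0.5·(151 − 150) = 150 + 0.5·1 = 150.5.

150.50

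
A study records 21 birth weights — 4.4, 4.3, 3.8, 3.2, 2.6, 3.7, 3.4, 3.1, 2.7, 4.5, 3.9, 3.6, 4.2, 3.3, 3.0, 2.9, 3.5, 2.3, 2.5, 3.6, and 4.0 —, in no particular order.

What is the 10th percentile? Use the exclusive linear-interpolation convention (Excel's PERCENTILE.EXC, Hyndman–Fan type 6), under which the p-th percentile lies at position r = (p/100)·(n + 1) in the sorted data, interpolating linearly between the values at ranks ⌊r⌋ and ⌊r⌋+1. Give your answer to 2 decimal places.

2.52

Sorted: 2.3, 2.5, 2.6, 2.7, 2.9, 3.0, 3.1, 3.2, 3.3, 3.4, 3.5, 3.6, 3.6, 3.7, 3.8, 3.9, 4.0, 4.2, 4.3, 4.4, 4.5.
n = 21.
r = (10/100)·(21 + 1) = 2.2.
Rank 2 is 2.5 and rank 3 is 2.6.
Interpolate: 2.5 + 0.2·(2.6 − 2.5) = 2.5 + 0.2·0.1 = 2.52.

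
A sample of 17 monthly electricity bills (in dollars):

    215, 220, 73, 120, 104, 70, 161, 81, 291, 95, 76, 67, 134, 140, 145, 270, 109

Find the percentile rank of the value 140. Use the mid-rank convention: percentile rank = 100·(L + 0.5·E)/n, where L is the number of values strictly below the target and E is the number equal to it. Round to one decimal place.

Sorted: 67, 70, 73, 76, 81, 95, 104, 109, 120, 134, 140, 145, 161, 215, 220, 270, 291.
Count below 140: L = 10; count equal: E = 1; n = 17.
Percentile rank = 100·(10 + 0.5·1)/17 = 100·10.5/17 = 61.76.

61.8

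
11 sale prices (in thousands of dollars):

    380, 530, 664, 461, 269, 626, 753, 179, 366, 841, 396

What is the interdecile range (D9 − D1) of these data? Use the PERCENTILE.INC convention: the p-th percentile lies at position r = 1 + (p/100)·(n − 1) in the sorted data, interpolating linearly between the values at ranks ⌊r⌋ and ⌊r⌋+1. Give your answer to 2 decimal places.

Sorted: 179, 269, 366, 380, 396, 461, 530, 626, 664, 753, 841.
n = 11.
P10: r = 2 (integer) → 269.
P90: r = 10 (integer) → 753.
Difference: 753 − 269 = 484.

484.00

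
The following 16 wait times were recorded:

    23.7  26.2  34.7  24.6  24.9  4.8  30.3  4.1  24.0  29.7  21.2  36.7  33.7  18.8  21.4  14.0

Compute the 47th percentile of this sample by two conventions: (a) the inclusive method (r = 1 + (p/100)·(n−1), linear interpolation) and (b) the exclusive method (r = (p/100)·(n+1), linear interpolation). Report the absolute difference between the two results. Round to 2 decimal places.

Sorted: 4.1, 4.8, 14.0, 18.8, 21.2, 21.4, 23.7, 24.0, 24.6, 24.9, 26.2, 29.7, 30.3, 33.7, 34.7, 36.7.
n = 16.
(a) r = 8.05; between ranks 8 (24.0) and 9 (24.6): 24.03.
(b) r = 7.99; between ranks 7 (23.7) and 8 (24.0): 23.997.
|24.03 − 23.997| = 0.033.

0.03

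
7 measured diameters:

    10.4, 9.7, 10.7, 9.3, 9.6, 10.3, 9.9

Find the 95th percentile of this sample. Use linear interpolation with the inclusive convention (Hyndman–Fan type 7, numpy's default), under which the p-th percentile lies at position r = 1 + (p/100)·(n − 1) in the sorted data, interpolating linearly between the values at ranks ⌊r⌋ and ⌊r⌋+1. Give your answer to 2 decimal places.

Sorted: 9.3, 9.6, 9.7, 9.9, 10.3, 10.4, 10.7.
n = 7.
r = 1 + (95/100)·(7 − 1) = 1 + 5.7 = 6.7.
Rank 6 is 10.4 and rank 7 is 10.7.
Interpolate: 10.4 + 0.7·(10.7 − 10.4) = 10.4 + 0.7·0.3 = 10.61.

10.61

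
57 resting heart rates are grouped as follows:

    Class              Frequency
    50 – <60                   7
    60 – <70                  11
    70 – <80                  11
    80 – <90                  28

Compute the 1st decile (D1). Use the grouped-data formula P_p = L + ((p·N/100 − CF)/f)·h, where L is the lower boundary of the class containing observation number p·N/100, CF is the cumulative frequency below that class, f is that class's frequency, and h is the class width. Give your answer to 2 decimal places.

N = 57; target position k = 10/100 · 57 = 5.7.
Cumulative frequencies: 7, 18, 29, 57.
Observation 5.7 falls in the class 50 – <60.
L = 50, CF = 0, f = 7, h = 10.
P10 = 50 + ((5.7 − 0)/7)·10 = 50 + 8.14286 = 58.1429.

58.14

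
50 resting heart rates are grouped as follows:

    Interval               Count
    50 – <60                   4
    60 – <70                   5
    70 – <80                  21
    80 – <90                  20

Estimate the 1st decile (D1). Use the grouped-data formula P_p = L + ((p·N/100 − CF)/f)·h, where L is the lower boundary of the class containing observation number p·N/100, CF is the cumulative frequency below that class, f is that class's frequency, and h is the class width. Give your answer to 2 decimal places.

62.00

N = 50; target position k = 10/100 · 50 = 5.
Cumulative frequencies: 4, 9, 30, 50.
Observation 5 falls in the class 60 – <70.
L = 60, CF = 4, f = 5, h = 10.
P10 = 60 + ((5 − 4)/5)·10 = 60 + 2 = 62.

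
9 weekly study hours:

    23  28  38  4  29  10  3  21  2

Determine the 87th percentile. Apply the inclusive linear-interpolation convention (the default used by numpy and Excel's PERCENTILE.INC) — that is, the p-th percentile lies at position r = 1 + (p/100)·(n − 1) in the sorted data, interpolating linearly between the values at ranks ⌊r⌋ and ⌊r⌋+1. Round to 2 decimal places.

Sorted: 2, 3, 4, 10, 21, 23, 28, 29, 38.
n = 9.
r = 1 + (87/100)·(9 − 1) = 1 + 6.96 = 7.96.
Rank 7 is 28 and rank 8 is 29.
Interpolate: 28 + 0.96·(29 − 28) = 28 + 0.96·1 = 28.96.

28.96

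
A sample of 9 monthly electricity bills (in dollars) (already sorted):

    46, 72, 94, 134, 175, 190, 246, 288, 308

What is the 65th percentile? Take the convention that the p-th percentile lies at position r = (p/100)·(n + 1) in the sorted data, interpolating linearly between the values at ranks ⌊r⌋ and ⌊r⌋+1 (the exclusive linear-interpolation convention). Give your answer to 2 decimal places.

n = 9.
r = (65/100)·(9 + 1) = 6.5.
Rank 6 is 190 and rank 7 is 246.
Interpolate: 190 + 0.5·(246 − 190) = 190 + 0.5·56 = 218.

218.00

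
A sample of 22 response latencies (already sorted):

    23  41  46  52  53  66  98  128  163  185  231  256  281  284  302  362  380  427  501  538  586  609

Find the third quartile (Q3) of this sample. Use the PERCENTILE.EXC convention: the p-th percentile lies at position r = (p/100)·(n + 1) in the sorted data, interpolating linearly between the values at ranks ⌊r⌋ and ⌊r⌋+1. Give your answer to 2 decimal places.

391.75

n = 22.
r = (75/100)·(22 + 1) = 17.25.
Rank 17 is 380 and rank 18 is 427.
Interpolate: 380 + 0.25·(427 − 380) = 380 + 0.25·47 = 391.75.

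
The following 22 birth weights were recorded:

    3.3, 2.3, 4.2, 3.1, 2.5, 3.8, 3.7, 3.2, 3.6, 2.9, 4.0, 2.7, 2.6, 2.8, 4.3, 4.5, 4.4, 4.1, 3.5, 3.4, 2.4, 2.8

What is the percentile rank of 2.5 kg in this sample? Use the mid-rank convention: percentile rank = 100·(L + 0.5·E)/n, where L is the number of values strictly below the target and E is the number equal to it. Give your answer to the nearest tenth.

Sorted: 2.3, 2.4, 2.5, 2.6, 2.7, 2.8, 2.8, 2.9, 3.1, 3.2, 3.3, 3.4, 3.5, 3.6, 3.7, 3.8, 4.0, 4.1, 4.2, 4.3, 4.4, 4.5.
Count below 2.5: L = 2; count equal: E = 1; n = 22.
Percentile rank = 100·(2 + 0.5·1)/22 = 100·2.5/22 = 11.36.

11.4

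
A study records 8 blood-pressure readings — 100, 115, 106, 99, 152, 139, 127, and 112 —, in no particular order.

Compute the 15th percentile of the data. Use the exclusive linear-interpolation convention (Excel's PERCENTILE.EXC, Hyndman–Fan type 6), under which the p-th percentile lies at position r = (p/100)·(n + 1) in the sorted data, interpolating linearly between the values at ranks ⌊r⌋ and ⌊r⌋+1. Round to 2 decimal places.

Sorted: 99, 100, 106, 112, 115, 127, 139, 152.
n = 8.
r = (15/100)·(8 + 1) = 1.35.
Rank 1 is 99 and rank 2 is 100.
Interpolate: 99 + 0.35·(100 − 99) = 99 + 0.35·1 = 99.35.

99.35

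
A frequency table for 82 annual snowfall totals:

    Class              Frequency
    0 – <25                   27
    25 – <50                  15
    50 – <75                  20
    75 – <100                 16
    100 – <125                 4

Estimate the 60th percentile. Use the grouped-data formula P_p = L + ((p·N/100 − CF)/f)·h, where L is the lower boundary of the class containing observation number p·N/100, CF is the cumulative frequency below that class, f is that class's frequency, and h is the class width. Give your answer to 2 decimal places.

59.00

N = 82; target position k = 60/100 · 82 = 49.2.
Cumulative frequencies: 27, 42, 62, 78, 82.
Observation 49.2 falls in the class 50 – <75.
L = 50, CF = 42, f = 20, h = 25.
P60 = 50 + ((49.2 − 42)/20)·25 = 50 + 9 = 59.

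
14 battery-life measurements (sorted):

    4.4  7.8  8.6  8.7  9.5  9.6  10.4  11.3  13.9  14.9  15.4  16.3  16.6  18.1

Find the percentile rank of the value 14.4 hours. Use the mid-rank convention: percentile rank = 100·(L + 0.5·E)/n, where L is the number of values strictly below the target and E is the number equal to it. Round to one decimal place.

Count below 14.4: L = 9; count equal: E = 0; n = 14.
Percentile rank = 100·(9 + 0.5·0)/14 = 100·9/14 = 64.29.

64.3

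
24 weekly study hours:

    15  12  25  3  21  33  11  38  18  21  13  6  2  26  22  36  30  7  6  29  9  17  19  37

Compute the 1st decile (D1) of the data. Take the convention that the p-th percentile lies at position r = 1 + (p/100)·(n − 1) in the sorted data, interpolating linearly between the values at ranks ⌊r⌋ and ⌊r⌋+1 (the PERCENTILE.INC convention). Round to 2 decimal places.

6.00

Sorted: 2, 3, 6, 6, 7, 9, 11, 12, 13, 15, 17, 18, 19, 21, 21, 22, 25, 26, 29, 30, 33, 36, 37, 38.
n = 24.
r = 1 + (10/100)·(24 − 1) = 1 + 2.3 = 3.3.
Rank 3 is 6 and rank 4 is 6.
Interpolate: 6 + 0.3·(6 − 6) = 6 + 0.3·0 = 6.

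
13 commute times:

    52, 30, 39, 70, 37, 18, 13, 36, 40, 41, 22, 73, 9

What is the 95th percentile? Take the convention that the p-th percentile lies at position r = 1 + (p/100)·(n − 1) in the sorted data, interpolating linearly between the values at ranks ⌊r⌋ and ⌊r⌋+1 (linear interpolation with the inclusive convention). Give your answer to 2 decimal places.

71.20

Sorted: 9, 13, 18, 22, 30, 36, 37, 39, 40, 41, 52, 70, 73.
n = 13.
r = 1 + (95/100)·(13 − 1) = 1 + 11.4 = 12.4.
Rank 12 is 70 and rank 13 is 73.
Interpolate: 70 + 0.4·(73 − 70) = 70 + 0.4·3 = 71.2.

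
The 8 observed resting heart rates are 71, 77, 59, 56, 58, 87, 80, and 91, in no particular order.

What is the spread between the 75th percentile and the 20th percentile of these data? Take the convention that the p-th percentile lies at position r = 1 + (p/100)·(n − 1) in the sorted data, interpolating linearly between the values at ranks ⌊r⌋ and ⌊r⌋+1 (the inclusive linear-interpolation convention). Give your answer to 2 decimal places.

Sorted: 56, 58, 59, 71, 77, 80, 87, 91.
n = 8.
P20: r = 2.4; ranks 2–3 are 58, 59; interpolating gives 58.4.
P75: r = 6.25; ranks 6–7 are 80, 87; interpolating gives 81.75.
Difference: 81.75 − 58.4 = 23.35.

23.35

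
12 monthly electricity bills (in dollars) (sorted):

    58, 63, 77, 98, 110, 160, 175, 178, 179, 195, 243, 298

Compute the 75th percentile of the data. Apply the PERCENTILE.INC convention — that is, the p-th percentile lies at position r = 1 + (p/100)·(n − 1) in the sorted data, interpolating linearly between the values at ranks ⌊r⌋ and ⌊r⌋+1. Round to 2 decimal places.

183.00

n = 12.
r = 1 + (75/100)·(12 − 1) = 1 + 8.25 = 9.25.
Rank 9 is 179 and rank 10 is 195.
Interpolate: 179 + 0.25·(195 − 179) = 179 + 0.25·16 = 183.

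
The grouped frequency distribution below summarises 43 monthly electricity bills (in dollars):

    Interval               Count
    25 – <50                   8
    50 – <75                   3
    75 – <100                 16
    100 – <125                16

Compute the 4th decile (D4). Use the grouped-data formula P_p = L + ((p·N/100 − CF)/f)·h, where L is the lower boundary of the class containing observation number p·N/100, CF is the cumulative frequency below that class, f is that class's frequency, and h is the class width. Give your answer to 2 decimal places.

N = 43; target position k = 40/100 · 43 = 17.2.
Cumulative frequencies: 8, 11, 27, 43.
Observation 17.2 falls in the class 75 – <100.
L = 75, CF = 11, f = 16, h = 25.
P40 = 75 + ((17.2 − 11)/16)·25 = 75 + 9.6875 = 84.6875.

84.69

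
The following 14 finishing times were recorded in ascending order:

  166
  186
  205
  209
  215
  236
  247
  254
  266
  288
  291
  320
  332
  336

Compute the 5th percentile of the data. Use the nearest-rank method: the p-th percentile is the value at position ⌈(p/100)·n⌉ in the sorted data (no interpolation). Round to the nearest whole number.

n = 14.
Position = ⌈5/100 · 14⌉ = ⌈0.7⌉ = 1.
The value at rank 1 is 166.

166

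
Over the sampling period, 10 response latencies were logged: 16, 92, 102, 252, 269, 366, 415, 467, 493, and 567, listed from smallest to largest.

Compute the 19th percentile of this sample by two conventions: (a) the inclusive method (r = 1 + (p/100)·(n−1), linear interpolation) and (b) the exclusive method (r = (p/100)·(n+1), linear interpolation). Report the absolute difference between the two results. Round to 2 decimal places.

n = 10.
(a) r = 2.71; between ranks 2 (92) and 3 (102): 99.1.
(b) r = 2.09; between ranks 2 (92) and 3 (102): 92.9.
|99.1 − 92.9| = 6.2.

6.20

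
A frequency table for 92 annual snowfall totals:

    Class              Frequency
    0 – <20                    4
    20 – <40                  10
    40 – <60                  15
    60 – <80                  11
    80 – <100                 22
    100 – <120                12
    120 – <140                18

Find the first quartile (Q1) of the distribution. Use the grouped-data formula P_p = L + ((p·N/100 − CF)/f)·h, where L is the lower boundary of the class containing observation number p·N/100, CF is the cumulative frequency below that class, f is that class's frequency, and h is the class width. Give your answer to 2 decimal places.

N = 92; target position k = 25/100 · 92 = 23.
Cumulative frequencies: 4, 14, 29, 40, 62, 74, 92.
Observation 23 falls in the class 40 – <60.
L = 40, CF = 14, f = 15, h = 20.
P25 = 40 + ((23 − 14)/15)·20 = 40 + 12 = 52.

52.00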